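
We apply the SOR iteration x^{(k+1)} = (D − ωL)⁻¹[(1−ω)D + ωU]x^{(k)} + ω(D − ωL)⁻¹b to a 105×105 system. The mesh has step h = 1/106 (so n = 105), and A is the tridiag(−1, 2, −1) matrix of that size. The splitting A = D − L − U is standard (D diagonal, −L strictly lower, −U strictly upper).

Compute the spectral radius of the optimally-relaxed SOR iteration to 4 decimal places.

ρ_J = max_k |cos(kπ/106)| = cos(π/106) = 0.9996
√(1−ρ_J²) simplifies to sin(π/106) = 0.02963.
ω* = 2/(1+0.02963) = 1.9424
and ρ(B_{ω*}) = 1.9424 − 1 = 0.9424.

ρ_SOR = 0.9424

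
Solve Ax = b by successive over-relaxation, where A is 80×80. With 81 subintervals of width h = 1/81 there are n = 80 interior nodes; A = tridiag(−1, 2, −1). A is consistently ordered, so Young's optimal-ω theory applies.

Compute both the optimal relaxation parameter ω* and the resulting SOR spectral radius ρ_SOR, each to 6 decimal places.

B_J for the 80×80 system has eigenvalues cos(kπ/81); ρ_J = cos(π/81) = 0.999248.
root = sin(π/81) = 0.0387754  (since 1−cos² = sin²).
ω* = 2/(1+0.0387754) = 1.925344
ρ(B_{ω*}) = ω*−1 = 0.925344

ω* = 1.925344, ρ_SOR = 0.925344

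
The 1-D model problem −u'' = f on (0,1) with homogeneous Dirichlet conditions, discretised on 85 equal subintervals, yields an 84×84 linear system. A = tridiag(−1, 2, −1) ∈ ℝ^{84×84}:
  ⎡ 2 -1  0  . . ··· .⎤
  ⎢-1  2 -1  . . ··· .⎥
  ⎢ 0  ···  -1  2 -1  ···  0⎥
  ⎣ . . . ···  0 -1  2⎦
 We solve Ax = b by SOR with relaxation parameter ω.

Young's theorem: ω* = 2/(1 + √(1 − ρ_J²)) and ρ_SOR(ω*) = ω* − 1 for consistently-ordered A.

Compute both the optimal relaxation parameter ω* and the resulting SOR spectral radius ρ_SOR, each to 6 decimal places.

ω* = 1.928731, ρ_SOR = 0.928731

[ρ_J] n=84: ρ(B_J) = cos(π/(n+1)) = cos(π/85) = 0.999317.
√(1 − cos²(π/85)) = sin(π/85) ≈ 0.0369515.
Then 2/(1+√(1−ρ_J²)) = 2/(1+0.0369515); ω* = 2/1.0369515 = 1.928731.
ρ_SOR = ω* − 1 = 1.928731 − 1 = 0.928731.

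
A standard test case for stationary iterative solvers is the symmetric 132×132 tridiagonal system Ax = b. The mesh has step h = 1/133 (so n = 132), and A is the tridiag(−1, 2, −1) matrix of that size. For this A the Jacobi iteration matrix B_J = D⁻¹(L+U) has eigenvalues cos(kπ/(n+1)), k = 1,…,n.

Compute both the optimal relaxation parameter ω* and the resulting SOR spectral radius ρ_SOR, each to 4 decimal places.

B_J for the 132×132 system has eigenvalues cos(kπ/133); ρ_J = cos(π/133) = 0.9997.
√(1−ρ_J²) = |sin(π/133)| = 0.02362
Then 2/(1+√(1−ρ_J²)) = 2/(1+0.02362); ω* = 2/1.02362 = 1.9539.
ρ_SOR = ω* − 1 ≈ 0.9539.

ω* = 1.9539, ρ_SOR = 0.9539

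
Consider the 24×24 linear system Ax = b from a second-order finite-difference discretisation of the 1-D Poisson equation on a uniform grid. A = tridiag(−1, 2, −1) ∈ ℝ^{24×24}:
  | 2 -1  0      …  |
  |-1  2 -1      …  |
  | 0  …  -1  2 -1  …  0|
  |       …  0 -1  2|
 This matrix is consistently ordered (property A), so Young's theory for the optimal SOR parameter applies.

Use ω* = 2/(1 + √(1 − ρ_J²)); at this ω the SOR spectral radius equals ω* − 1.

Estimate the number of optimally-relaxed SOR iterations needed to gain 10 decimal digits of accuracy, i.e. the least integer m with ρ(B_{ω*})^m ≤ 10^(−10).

m = 92

With n=24, ρ(Jacobi) = cos(π/25) = 0.9921147.
1 − cos²(π/25) = sin²(π/25) ⇒ √(1−ρ_J²) = sin(π/25) = 0.1253332.
Then 2/(1+√(1−ρ_J²)) = 2/(1+0.1253332); ω* = 2/1.1253332 = 1.7772514.
Hence ρ(B_{ω*}) = 1.7772514 − 1 = 0.7772514.
Need (0.7772514)^m ≤ 10^(−10): m ≥ 10·ln10/|ln 0.7772514| = 23.0259/0.251991 = 91.376 ⇒ m = 92.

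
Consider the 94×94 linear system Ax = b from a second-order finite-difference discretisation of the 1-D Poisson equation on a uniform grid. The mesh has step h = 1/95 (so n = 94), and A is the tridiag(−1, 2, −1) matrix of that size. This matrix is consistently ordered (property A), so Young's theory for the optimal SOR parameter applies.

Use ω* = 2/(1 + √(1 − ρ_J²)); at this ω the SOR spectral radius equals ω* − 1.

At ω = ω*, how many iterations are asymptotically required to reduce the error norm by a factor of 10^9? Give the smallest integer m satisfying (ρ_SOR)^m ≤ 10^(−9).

m = 314

n=94: λ(B_J) = 1 − λ(A)/2 = cos(kπ/95); k=1 gives ρ_J = 0.9994533.
√(1−ρ_J²) simplifies to sin(π/95) = 0.0330634.
ω* = 2/(1 + 0.0330634) = 2/1.0330634 = 1.9359896.
ρ(B_{ω*}) = ω*−1 = 0.9359896
ρ_SOR^m ≤ 10^(−9) ⇔ m ≥ 9·ln10/(−ln 0.9359896) = 20.7233/0.0661509 = 313.273; m = ⌈313.273⌉ = 314.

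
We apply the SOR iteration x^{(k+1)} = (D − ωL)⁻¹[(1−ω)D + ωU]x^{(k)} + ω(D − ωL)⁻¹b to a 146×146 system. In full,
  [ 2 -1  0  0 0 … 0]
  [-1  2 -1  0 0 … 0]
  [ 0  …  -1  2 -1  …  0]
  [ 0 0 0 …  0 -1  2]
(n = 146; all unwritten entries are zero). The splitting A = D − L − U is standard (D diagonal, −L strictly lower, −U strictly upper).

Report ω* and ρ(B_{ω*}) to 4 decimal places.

ω* = 1.9582, ρ_SOR = 0.9582

[ρ_J] n=146: ρ(B_J) = cos(π/(n+1)) = cos(π/147) = 0.9998.
1 − cos²(π/147) = sin²(π/147) ⇒ √(1−ρ_J²) = sin(π/147) = 0.02137.
ω* = 2/(1 + 0.02137) = 2/1.02137 = 1.9582.
ρ(B_{ω*}) = ω*−1 = 0.9582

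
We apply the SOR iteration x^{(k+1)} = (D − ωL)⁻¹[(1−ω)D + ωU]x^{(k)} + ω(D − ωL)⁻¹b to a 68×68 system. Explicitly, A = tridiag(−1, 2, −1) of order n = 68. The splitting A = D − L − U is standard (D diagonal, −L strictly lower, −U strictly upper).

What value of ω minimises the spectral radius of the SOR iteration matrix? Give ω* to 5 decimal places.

n=68: λ(B_J) = 1 − λ(A)/2 = cos(kπ/69); k=1 gives ρ_J = 0.99896.
√(1−ρ_J²) = |sin(π/69)| = 0.045515
So ω* = 2/1.045515 = 1.91293 (Young).
Hence ρ(B_{ω*}) = 1.91293 − 1 = 0.91293.

ω* = 1.91293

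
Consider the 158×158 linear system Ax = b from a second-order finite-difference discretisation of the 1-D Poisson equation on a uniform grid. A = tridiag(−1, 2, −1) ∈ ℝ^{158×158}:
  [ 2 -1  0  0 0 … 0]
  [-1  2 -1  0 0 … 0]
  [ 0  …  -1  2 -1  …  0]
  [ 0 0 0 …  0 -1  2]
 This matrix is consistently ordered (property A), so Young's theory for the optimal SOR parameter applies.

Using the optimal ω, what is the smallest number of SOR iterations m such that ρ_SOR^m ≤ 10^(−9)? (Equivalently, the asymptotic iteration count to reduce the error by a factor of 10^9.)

½·tridiag(1,0,1) at n=158: λ_k = cos(kπ/159); max |λ| at k=1 ⇒ ρ_J = cos(π/159) ≈ 0.9998048.
root = sin(π/159) = 0.0197572  (since 1−cos² = sin²).
Young: ω* = 2/(1+√(1−ρ_J²)) = 2/(1+0.0197572) = 2/1.0197572 = 1.9612512.
ρ_SOR = ω* − 1 ≈ 0.9612512.
For 9 digits: m = 9·ln10 / (−ln 0.9612512) = 20.7233/0.0395195 = 524.382; round up → m = 525.

m = 525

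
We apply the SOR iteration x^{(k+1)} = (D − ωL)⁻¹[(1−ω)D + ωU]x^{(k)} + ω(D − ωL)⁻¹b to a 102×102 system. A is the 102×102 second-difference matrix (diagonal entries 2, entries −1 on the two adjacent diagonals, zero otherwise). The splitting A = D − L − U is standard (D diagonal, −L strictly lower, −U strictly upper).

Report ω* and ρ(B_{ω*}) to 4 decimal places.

With n=102, ρ(Jacobi) = cos(π/103) = 0.9995.
√(1 − cos²(π/103)) = sin(π/103) ≈ 0.03050.
[ω*] 2 ÷ (1 + 0.03050) = 2 ÷ 1.03050 = 1.9408.
ρ_SOR = ω* − 1 ≈ 0.9408.

ω* = 1.9408, ρ_SOR = 0.9408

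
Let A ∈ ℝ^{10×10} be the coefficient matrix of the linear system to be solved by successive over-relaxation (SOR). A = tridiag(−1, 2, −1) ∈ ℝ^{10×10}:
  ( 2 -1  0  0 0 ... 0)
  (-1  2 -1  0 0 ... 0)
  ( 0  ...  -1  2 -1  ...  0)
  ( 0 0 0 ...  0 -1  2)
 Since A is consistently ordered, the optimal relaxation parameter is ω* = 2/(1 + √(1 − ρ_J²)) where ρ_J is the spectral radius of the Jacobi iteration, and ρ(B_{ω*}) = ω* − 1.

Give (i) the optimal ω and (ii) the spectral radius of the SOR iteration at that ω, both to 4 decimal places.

With n=10, ρ(Jacobi) = cos(π/11) = 0.9595.
√(1−ρ_J²) simplifies to sin(π/11) = 0.28173.
ω* = 2/(1 + 0.28173) = 2/1.28173 = 1.5604.
and ρ(B_{ω*}) = 1.5604 − 1 = 0.5604.

ω* = 1.5604, ρ_SOR = 0.5604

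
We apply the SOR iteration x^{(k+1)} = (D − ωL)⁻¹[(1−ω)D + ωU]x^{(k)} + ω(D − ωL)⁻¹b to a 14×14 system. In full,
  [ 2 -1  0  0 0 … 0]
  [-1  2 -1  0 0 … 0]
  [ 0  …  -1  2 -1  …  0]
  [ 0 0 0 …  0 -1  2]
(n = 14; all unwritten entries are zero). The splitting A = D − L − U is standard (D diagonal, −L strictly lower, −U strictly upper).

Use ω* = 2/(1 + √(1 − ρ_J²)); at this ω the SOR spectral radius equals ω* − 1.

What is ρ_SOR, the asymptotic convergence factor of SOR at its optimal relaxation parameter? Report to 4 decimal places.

½·tridiag(1,0,1) at n=14: λ_k = cos(kπ/15); max |λ| at k=1 ⇒ ρ_J = cos(π/15) ≈ 0.9781.
root = sin(π/15) = 0.20791  (since 1−cos² = sin²).
So ω* = 2/1.20791 = 1.6558 (Young).
ρ_SOR = ω* − 1 ≈ 0.6558.

ρ_SOR = 0.6558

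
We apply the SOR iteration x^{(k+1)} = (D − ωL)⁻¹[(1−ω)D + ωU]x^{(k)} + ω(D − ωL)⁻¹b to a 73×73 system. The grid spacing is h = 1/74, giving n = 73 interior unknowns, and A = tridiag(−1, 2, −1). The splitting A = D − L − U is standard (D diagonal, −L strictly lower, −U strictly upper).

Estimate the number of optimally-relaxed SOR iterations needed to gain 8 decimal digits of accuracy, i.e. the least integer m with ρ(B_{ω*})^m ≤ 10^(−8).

n=73: λ(B_J) = 1 − λ(A)/2 = cos(kπ/74); k=1 gives ρ_J = 0.9990990.
√(1 − cos²(π/74)) = sin(π/74) ≈ 0.0424412.
ω* = 2/(1+0.0424412) = 1.9185734
ρ_SOR = ω* − 1 = 1.9185734 − 1 = 0.9185734.
m ≥ 8·ln10 / (−ln 0.9185734) = 216.884; smallest integer m = 217.

m = 217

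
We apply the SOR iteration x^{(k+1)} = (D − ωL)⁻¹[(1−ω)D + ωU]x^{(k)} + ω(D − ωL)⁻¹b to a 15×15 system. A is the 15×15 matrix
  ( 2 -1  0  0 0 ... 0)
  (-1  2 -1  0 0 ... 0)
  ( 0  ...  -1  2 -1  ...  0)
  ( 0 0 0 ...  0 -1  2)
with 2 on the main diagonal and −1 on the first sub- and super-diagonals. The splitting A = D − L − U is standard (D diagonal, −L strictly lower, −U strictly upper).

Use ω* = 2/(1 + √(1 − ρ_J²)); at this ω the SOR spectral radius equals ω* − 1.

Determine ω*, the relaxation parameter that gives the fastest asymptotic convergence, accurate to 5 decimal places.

ω* = 1.67351

½·tridiag(1,0,1) at n=15: λ_k = cos(kπ/16); max |λ| at k=1 ⇒ ρ_J = cos(π/16) ≈ 0.98079.
√(1−ρ_J²) simplifies to sin(π/16) = 0.195090.
So ω* = 2/1.195090 = 1.67351 (Young).
At ω = 1.67351 every |λ(B_ω)| = ω−1, so ρ_SOR = 0.67351.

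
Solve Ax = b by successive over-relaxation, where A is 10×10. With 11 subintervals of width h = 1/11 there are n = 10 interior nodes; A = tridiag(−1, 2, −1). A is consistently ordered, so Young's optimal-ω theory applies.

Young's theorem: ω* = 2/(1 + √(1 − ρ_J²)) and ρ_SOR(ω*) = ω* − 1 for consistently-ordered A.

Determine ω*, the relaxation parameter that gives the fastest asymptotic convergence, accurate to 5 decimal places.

B_J for the 10×10 system has eigenvalues cos(kπ/11); ρ_J = cos(π/11) = 0.95949.
1 − cos²(π/11) = sin²(π/11) ⇒ √(1−ρ_J²) = sin(π/11) = 0.281733.
ω* = 2/(1 + 0.281733) = 2/1.281733 = 1.56039.
Hence ρ(B_{ω*}) = 1.56039 − 1 = 0.56039.

ω* = 1.56039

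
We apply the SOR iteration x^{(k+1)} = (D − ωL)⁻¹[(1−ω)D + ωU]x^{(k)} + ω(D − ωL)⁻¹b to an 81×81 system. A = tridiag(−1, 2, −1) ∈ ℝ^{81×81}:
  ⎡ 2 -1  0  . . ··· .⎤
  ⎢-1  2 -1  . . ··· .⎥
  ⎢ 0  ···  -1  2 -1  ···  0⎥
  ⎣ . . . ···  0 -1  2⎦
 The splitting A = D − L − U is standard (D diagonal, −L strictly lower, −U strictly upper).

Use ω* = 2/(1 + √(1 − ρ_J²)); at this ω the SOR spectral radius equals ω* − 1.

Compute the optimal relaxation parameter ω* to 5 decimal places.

ω* = 1.92622

[ρ_J] n=81: ρ(B_J) = cos(π/(n+1)) = cos(π/82) = 0.99927.
√(1−ρ_J²) = |sin(π/82)| = 0.038303
Then 2/(1+√(1−ρ_J²)) = 2/(1+0.038303); ω* = 2/1.038303 = 1.92622.
ρ(B_{ω*}) = ω*−1 = 0.92622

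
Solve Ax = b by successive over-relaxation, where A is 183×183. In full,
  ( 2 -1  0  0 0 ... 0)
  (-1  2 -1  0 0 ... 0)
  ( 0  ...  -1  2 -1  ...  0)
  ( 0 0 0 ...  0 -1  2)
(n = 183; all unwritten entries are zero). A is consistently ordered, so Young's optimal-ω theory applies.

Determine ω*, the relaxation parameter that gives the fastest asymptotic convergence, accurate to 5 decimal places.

ω* = 1.96643

n=183: λ(B_J) = 1 − λ(A)/2 = cos(kπ/184); k=1 gives ρ_J = 0.99985.
root = sin(π/184) = 0.017073  (since 1−cos² = sin²).
[ω*] 2 ÷ (1 + 0.017073) = 2 ÷ 1.017073 = 1.96643.
and ρ(B_{ω*}) = 1.96643 − 1 = 0.96643.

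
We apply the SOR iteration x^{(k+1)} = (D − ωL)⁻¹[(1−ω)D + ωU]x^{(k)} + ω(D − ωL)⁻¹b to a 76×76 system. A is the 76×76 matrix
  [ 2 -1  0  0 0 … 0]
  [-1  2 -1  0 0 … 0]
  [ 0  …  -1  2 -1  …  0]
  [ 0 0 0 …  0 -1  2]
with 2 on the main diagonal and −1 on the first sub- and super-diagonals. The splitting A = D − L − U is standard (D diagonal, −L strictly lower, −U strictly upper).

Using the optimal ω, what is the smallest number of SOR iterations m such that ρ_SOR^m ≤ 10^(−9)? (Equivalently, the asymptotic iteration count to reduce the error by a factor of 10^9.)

[ρ_J] n=76: ρ(B_J) = cos(π/(n+1)) = cos(π/77) = 0.9991678.
√(1−ρ_J²) = |sin(π/77)| = 0.0407886
Young: ω* = 2/(1+√(1−ρ_J²)) = 2/(1+0.0407886) = 2/1.0407886 = 1.9216198.
and ρ(B_{ω*}) = 1.9216198 − 1 = 0.9216198.
m ≥ 9·ln10 / (−ln 0.9216198) = 253.892; smallest integer m = 254.

m = 254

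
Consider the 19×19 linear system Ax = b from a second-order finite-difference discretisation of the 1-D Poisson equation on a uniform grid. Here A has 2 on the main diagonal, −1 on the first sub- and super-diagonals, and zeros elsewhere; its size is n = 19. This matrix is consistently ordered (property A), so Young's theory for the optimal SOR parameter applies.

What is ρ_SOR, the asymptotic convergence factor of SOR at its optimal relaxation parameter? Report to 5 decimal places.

ρ_SOR = 0.72945

B_J for the 19×19 system has eigenvalues cos(kπ/20); ρ_J = cos(π/20) = 0.98769.
√(1−ρ_J²) simplifies to sin(π/20) = 0.156434.
[ω*] 2 ÷ (1 + 0.156434) = 2 ÷ 1.156434 = 1.72945.
At ω = 1.72945 every |λ(B_ω)| = ω−1, so ρ_SOR = 0.72945.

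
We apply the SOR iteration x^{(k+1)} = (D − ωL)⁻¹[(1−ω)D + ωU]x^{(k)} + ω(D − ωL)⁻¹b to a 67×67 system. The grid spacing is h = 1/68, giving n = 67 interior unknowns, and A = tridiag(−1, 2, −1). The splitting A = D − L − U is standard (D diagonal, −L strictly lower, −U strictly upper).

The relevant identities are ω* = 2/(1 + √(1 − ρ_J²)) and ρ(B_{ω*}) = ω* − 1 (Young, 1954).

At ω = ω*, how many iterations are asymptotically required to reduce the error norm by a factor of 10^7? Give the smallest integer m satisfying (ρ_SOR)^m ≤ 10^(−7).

ρ_J = max_k |cos(kπ/68)| = cos(π/68) = 0.9989330
1 − cos²(π/68) = sin²(π/68) ⇒ √(1−ρ_J²) = sin(π/68) = 0.0461835.
[ω*] 2 ÷ (1 + 0.0461835) = 2 ÷ 1.0461835 = 1.9117105.
ρ_SOR = ω* − 1 ≈ 0.9117105.
ρ_SOR^m ≤ 10^(−7) ⇔ m ≥ 7·ln10/(−ln 0.9117105) = 16.1181/0.0924328 = 174.376; m = ⌈174.376⌉ = 175.

m = 175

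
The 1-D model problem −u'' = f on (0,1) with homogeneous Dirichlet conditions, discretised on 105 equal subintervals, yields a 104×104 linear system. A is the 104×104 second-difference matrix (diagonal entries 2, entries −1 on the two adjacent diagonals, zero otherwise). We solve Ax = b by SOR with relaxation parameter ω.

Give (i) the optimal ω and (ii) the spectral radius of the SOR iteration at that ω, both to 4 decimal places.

spectrum of D⁻¹(L+U) = {cos(kπ/105) : 1≤k≤104}; ρ_J = cos(π/105) = 0.9996.
root = sin(π/105) = 0.02992  (since 1−cos² = sin²).
Then 2/(1+√(1−ρ_J²)) = 2/(1+0.02992); ω* = 2/1.02992 = 1.9419.
ρ(B_{ω*}) = ω*−1 = 0.9419

ω* = 1.9419, ρ_SOR = 0.9419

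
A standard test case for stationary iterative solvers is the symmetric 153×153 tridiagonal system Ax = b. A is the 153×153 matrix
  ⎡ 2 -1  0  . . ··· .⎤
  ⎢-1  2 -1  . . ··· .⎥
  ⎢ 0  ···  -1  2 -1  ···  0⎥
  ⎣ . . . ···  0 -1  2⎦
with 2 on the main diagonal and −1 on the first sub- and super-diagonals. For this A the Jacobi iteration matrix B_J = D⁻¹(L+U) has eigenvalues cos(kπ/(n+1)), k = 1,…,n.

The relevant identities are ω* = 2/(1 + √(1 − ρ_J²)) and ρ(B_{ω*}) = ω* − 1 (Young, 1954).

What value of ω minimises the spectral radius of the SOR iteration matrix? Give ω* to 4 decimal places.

ω* = 1.9600

With n=153, ρ(Jacobi) = cos(π/154) = 0.9998.
1 − cos²(π/154) = sin²(π/154) ⇒ √(1−ρ_J²) = sin(π/154) = 0.02040.
ω* = 2/(1 + 0.02040) = 2/1.02040 = 1.9600.
At ω = 1.9600 every |λ(B_ω)| = ω−1, so ρ_SOR = 0.9600.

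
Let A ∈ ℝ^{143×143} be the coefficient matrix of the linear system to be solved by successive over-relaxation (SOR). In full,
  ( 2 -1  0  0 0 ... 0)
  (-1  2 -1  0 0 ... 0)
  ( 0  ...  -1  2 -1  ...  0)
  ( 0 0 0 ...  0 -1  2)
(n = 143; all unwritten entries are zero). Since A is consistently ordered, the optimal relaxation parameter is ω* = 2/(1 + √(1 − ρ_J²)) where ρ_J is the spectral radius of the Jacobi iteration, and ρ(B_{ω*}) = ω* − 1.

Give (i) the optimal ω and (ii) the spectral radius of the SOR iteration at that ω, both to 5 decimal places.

ρ_J = max_k |cos(kπ/144)| = cos(π/144) = 0.99976
√(1−ρ_J²) = |sin(π/144)| = 0.021815
ω* = 2/(1+0.021815) = 1.95730
ρ_SOR = ω* − 1 ≈ 0.95730.

ω* = 1.95730, ρ_SOR = 0.95730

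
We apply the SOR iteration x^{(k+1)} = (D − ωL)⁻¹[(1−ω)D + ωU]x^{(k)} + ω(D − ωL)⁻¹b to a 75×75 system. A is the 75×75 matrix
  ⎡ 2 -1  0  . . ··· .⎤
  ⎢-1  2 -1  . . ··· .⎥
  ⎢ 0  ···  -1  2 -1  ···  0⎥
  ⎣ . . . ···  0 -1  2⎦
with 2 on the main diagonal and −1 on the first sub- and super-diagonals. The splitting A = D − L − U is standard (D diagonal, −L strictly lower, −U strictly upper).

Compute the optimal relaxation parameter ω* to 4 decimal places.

ω* = 1.9206

ρ_J = max_k |cos(kπ/76)| = cos(π/76) = 0.9991
1 − cos²(π/76) = sin²(π/76) ⇒ √(1−ρ_J²) = sin(π/76) = 0.04132.
ω* = 2/(1+0.04132) = 1.9206
[ρ_SOR] ω* − 1 = 0.9206.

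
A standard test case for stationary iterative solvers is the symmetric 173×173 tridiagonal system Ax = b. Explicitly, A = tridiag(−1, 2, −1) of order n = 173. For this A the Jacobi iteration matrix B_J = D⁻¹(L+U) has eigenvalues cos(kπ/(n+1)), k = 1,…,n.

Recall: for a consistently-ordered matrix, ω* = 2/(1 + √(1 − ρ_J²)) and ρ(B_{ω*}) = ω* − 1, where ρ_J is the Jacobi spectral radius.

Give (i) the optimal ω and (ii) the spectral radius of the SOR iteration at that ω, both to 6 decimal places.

With n=173, ρ(Jacobi) = cos(π/174) = 0.999837.
1 − cos²(π/174) = sin²(π/174) ⇒ √(1−ρ_J²) = sin(π/174) = 0.0180541.
ω* = 2 / (1 + 0.0180541) = 2 / 1.0180541 ≈ 1.964532.
Hence ρ(B_{ω*}) = 1.964532 − 1 = 0.964532.

ω* = 1.964532, ρ_SOR = 0.964532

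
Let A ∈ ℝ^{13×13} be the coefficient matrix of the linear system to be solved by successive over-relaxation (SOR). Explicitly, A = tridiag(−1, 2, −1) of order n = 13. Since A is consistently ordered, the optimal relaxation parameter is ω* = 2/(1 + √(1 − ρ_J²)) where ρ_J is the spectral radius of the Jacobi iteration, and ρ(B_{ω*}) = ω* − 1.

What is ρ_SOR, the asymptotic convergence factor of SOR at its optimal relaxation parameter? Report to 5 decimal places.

ρ_SOR = 0.63596

ρ_J = max_k |cos(kπ/14)| = cos(π/14) = 0.97493
√(1 − cos²(π/14)) = sin(π/14) ≈ 0.222521.
ω* = 2/(1 + 0.222521) = 2/1.222521 = 1.63596.
ρ_SOR = ω* − 1 = 1.63596 − 1 = 0.63596.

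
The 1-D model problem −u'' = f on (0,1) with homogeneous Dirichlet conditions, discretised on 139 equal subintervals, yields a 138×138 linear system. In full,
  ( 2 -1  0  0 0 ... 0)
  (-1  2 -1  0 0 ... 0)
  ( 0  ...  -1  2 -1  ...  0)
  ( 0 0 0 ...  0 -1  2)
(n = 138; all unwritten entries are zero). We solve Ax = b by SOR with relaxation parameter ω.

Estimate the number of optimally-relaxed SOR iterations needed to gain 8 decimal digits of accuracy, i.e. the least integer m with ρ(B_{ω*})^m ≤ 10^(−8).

B_J for the 138×138 system has eigenvalues cos(kπ/139); ρ_J = cos(π/139) = 0.9997446.
√(1−ρ_J²) simplifies to sin(π/139) = 0.0225995.
Young: ω* = 2/(1+√(1−ρ_J²)) = 2/(1+0.0225995) = 2/1.0225995 = 1.9557999.
ρ_SOR = ω* − 1 ≈ 0.9557999.
Need (0.9557999)^m ≤ 10^(−8): m ≥ 8·ln10/|ln 0.9557999| = 18.4207/0.0452067 = 407.477 ⇒ m = 408.

m = 408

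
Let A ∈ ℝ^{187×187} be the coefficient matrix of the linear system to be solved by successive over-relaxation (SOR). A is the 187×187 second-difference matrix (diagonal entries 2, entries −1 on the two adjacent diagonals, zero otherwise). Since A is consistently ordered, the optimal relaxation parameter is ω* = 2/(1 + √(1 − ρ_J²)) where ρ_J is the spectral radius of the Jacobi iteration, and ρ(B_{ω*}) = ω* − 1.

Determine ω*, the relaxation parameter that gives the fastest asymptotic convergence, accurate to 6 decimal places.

B_J for the 187×187 system has eigenvalues cos(kπ/188); ρ_J = cos(π/188) = 0.999860.
root = sin(π/188) = 0.0167098  (since 1−cos² = sin²).
Young: ω* = 2/(1+√(1−ρ_J²)) = 2/(1+0.0167098) = 2/1.0167098 = 1.967130.
and ρ(B_{ω*}) = 1.967130 − 1 = 0.967130.

ω* = 1.967130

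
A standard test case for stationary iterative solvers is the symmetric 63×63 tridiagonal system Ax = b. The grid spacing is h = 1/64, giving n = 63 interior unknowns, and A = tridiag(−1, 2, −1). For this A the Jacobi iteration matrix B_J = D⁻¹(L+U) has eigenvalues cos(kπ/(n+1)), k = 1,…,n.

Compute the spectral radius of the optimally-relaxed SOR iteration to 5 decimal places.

With n=63, ρ(Jacobi) = cos(π/64) = 0.99880.
√(1−ρ_J²) = |sin(π/64)| = 0.049068
ω* = 2/(1 + 0.049068) = 2/1.049068 = 1.90645.
ρ(B_{ω*}) = ω*−1 = 0.90645

ρ_SOR = 0.90645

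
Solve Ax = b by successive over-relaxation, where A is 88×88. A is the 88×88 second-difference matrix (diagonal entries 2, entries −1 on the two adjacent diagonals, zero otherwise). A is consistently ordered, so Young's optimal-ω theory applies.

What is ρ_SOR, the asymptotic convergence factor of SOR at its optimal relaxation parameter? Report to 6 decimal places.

½·tridiag(1,0,1) at n=88: λ_k = cos(kπ/89); max |λ| at k=1 ⇒ ρ_J = cos(π/89) ≈ 0.999377.
root = sin(π/89) = 0.0352915  (since 1−cos² = sin²).
Then 2/(1+√(1−ρ_J²)) = 2/(1+0.0352915); ω* = 2/1.0352915 = 1.931823.
ρ_SOR = ω* − 1 ≈ 0.931823.

ρ_SOR = 0.931823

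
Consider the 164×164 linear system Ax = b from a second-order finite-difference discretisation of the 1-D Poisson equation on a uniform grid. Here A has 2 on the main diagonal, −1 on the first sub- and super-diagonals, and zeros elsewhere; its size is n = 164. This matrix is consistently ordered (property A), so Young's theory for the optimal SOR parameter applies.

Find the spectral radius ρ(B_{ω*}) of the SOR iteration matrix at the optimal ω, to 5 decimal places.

ρ_SOR = 0.96263

½·tridiag(1,0,1) at n=164: λ_k = cos(kπ/165); max |λ| at k=1 ⇒ ρ_J = cos(π/165) ≈ 0.99982.
√(1−ρ_J²) = |sin(π/165)| = 0.019039
Young: ω* = 2/(1+√(1−ρ_J²)) = 2/(1+0.019039) = 2/1.019039 = 1.96263.
ρ_SOR = ω* − 1 ≈ 0.96263.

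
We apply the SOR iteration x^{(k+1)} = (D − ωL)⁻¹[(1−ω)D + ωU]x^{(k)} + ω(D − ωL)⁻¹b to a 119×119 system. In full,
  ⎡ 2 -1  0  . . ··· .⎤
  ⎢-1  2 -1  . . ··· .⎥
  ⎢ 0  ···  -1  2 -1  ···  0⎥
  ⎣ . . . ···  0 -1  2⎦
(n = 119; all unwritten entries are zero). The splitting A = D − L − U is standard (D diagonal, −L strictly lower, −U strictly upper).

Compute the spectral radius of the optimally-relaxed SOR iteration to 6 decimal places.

[ρ_J] n=119: ρ(B_J) = cos(π/(n+1)) = cos(π/120) = 0.999657.
√(1 − cos²(π/120)) = sin(π/120) ≈ 0.0261769.
So ω* = 2/1.0261769 = 1.948982 (Young).
ρ_SOR = ω* − 1 ≈ 0.948982.

ρ_SOR = 0.948982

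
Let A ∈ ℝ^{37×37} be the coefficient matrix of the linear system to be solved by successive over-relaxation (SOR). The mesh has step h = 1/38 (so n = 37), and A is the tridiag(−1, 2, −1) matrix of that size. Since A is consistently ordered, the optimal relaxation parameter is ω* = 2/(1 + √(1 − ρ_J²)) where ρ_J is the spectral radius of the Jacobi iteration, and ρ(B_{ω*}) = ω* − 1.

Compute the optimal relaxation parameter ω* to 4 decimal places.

ρ_J = max_k |cos(kπ/38)| = cos(π/38) = 0.9966
√(1 − cos²(π/38)) = sin(π/38) ≈ 0.08258.
[ω*] 2 ÷ (1 + 0.08258) = 2 ÷ 1.08258 = 1.8474.
Hence ρ(B_{ω*}) = 1.8474 − 1 = 0.8474.

ω* = 1.8474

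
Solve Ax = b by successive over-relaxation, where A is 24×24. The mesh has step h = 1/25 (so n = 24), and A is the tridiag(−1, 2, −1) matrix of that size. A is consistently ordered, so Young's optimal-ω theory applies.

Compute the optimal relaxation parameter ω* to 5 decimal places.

ω* = 1.77725

n=24: λ(B_J) = 1 − λ(A)/2 = cos(kπ/25); k=1 gives ρ_J = 0.99211.
1 − cos²(π/25) = sin²(π/25) ⇒ √(1−ρ_J²) = sin(π/25) = 0.125333.
So ω* = 2/1.125333 = 1.77725 (Young).
ρ_SOR = ω* − 1 ≈ 0.77725.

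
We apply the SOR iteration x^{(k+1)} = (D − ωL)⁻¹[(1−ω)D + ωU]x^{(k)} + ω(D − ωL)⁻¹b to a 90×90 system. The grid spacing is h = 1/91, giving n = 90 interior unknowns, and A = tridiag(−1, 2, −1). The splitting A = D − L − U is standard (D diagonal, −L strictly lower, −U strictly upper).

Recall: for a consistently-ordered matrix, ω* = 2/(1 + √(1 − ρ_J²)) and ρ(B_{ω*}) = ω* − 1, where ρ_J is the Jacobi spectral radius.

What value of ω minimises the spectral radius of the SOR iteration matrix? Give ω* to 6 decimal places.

n=90: λ(B_J) = 1 − λ(A)/2 = cos(kπ/91); k=1 gives ρ_J = 0.999404.
√(1−ρ_J²) simplifies to sin(π/91) = 0.0345161.
ω* = 2 / (1 + 0.0345161) = 2 / 1.0345161 ≈ 1.933271.
Hence ρ(B_{ω*}) = 1.933271 − 1 = 0.933271.

ω* = 1.933271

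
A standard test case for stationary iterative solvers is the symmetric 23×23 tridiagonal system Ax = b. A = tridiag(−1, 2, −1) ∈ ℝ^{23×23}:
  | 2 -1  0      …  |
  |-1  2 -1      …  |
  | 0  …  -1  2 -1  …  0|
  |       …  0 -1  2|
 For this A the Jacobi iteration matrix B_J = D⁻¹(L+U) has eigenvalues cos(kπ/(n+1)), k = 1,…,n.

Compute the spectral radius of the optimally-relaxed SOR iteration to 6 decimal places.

ρ_SOR = 0.769088

ρ_J = max_k |cos(kπ/24)| = cos(π/24) = 0.991445
√(1−ρ_J²) simplifies to sin(π/24) = 0.1305262.
ω* = 2 / (1 + 0.1305262) = 2 / 1.1305262 ≈ 1.769088.
and ρ(B_{ω*}) = 1.769088 − 1 = 0.769088.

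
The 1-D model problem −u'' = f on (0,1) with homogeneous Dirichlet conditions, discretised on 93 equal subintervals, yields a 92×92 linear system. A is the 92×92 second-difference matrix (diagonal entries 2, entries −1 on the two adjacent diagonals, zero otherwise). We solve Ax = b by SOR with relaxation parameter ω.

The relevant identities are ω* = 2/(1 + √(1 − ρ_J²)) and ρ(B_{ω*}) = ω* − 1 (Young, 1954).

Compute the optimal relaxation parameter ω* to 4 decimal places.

With n=92, ρ(Jacobi) = cos(π/93) = 0.9994.
√(1−ρ_J²) simplifies to sin(π/93) = 0.03377.
ω* = 2 / (1 + 0.03377) = 2 / 1.03377 ≈ 1.9347.
Hence ρ(B_{ω*}) = 1.9347 − 1 = 0.9347.

ω* = 1.9347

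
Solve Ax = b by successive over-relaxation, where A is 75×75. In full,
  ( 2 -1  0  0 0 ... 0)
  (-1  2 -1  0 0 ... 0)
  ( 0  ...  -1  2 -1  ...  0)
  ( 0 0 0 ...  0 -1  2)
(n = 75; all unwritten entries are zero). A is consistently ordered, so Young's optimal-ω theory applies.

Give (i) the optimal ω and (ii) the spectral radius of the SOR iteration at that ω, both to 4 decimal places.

With n=75, ρ(Jacobi) = cos(π/76) = 0.9991.
√(1−ρ_J²) = |sin(π/76)| = 0.04132
ω* = 2 / (1 + 0.04132) = 2 / 1.04132 ≈ 1.9206.
and ρ(B_{ω*}) = 1.9206 − 1 = 0.9206.

ω* = 1.9206, ρ_SOR = 0.9206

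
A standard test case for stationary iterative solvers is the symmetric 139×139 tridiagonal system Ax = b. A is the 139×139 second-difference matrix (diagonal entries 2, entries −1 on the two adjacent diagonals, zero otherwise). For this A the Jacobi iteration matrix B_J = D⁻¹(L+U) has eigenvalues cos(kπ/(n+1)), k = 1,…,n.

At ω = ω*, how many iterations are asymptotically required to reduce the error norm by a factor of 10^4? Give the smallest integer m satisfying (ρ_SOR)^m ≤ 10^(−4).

m = 206

B_J for the 139×139 system has eigenvalues cos(kπ/140); ρ_J = cos(π/140) = 0.9997482.
√(1 − cos²(π/140)) = sin(π/140) ≈ 0.0224381.
[ω*] 2 ÷ (1 + 0.0224381) = 2 ÷ 1.0224381 = 1.9561086.
At ω = 1.9561086 every |λ(B_ω)| = ω−1, so ρ_SOR = 0.9561086.
4·ln10 = 9.21034; −ln(0.9561086) = 0.0448838; m = ⌈9.21034/0.0448838⌉ = ⌈205.204⌉ = 206.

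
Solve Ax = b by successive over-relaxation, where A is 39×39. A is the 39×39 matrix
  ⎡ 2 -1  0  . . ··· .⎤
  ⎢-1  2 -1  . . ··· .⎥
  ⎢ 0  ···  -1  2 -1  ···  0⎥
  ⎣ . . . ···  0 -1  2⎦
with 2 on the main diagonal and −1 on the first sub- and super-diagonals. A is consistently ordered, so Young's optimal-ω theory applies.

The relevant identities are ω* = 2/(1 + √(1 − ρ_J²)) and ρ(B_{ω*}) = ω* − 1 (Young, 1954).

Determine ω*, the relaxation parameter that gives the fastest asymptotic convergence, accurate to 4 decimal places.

B_J for the 39×39 system has eigenvalues cos(kπ/40); ρ_J = cos(π/40) = 0.9969.
1 − cos²(π/40) = sin²(π/40) ⇒ √(1−ρ_J²) = sin(π/40) = 0.07846.
[ω*] 2 ÷ (1 + 0.07846) = 2 ÷ 1.07846 = 1.8545.
and ρ(B_{ω*}) = 1.8545 − 1 = 0.8545.

ω* = 1.8545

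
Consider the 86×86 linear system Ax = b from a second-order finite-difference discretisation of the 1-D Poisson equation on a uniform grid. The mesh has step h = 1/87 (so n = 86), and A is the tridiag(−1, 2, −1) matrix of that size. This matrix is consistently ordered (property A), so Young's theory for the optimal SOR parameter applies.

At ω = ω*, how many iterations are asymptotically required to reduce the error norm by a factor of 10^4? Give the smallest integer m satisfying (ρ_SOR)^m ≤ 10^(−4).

m = 128

ρ_J = max_k |cos(kπ/87)| = cos(π/87) = 0.9993481
root = sin(π/87) = 0.0361024  (since 1−cos² = sin²).
Young: ω* = 2/(1+√(1−ρ_J²)) = 2/(1+0.0361024) = 2/1.0361024 = 1.9303111.
and ρ(B_{ω*}) = 1.9303111 − 1 = 0.9303111.
For 4 digits: m = 4·ln10 / (−ln 0.9303111) = 9.21034/0.0722362 = 127.503; round up → m = 128.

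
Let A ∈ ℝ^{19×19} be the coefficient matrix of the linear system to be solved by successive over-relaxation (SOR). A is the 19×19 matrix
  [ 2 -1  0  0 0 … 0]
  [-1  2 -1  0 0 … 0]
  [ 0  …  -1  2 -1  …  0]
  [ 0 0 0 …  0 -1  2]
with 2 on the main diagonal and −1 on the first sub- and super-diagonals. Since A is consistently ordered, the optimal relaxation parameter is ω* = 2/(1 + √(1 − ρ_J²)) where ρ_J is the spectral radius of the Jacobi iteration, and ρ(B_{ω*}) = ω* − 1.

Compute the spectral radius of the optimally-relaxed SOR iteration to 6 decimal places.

[ρ_J] n=19: ρ(B_J) = cos(π/(n+1)) = cos(π/20) = 0.987688.
√(1−ρ_J²) = |sin(π/20)| = 0.1564345
[ω*] 2 ÷ (1 + 0.1564345) = 2 ÷ 1.1564345 = 1.729454.
ρ_SOR = ω* − 1 ≈ 0.729454.

ρ_SOR = 0.729454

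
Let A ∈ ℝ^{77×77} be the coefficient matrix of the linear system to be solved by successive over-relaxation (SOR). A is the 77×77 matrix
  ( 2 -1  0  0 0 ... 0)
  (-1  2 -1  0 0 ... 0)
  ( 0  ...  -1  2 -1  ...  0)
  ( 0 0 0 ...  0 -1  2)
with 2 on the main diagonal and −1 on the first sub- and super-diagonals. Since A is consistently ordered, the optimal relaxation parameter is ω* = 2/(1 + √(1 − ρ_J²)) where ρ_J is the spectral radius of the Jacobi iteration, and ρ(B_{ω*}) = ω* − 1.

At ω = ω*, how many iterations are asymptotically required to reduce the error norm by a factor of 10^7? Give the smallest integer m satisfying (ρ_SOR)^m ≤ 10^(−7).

m = 201

With n=77, ρ(Jacobi) = cos(π/78) = 0.9991890.
√(1−ρ_J²) = |sin(π/78)| = 0.0402659
So ω* = 2/1.0402659 = 1.9225854 (Young).
and ρ(B_{ω*}) = 1.9225854 − 1 = 0.9225854.
m ≥ 7·ln10 / (−ln 0.9225854) = 200.038; smallest integer m = 201.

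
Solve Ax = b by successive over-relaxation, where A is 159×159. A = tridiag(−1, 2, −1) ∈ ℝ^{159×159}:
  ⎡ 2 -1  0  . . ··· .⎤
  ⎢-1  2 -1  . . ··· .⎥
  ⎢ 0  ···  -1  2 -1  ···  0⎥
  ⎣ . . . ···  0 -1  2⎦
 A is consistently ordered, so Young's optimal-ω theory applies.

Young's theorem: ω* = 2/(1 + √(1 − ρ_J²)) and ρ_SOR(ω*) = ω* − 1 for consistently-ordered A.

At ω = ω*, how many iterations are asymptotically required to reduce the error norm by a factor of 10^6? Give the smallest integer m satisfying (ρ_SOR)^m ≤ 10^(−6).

m = 352

With n=159, ρ(Jacobi) = cos(π/160) = 0.9998072.
root = sin(π/160) = 0.0196337  (since 1−cos² = sin²).
ω* = 2/(1 + 0.0196337) = 2/1.0196337 = 1.9614887.
ρ_SOR = ω* − 1 ≈ 0.9614887.
For 6 digits: m = 6·ln10 / (−ln 0.9614887) = 13.8155/0.0392725 = 351.786; round up → m = 352.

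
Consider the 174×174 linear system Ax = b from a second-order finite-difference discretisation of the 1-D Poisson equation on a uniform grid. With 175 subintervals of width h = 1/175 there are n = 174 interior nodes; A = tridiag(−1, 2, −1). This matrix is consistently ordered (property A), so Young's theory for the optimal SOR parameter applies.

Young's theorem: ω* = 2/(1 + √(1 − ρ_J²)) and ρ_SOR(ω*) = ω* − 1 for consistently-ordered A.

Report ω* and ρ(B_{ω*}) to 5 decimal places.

spectrum of D⁻¹(L+U) = {cos(kπ/175) : 1≤k≤174}; ρ_J = cos(π/175) = 0.99984.
√(1−ρ_J²) simplifies to sin(π/175) = 0.017951.
So ω* = 2/1.017951 = 1.96473 (Young).
ρ_SOR = ω* − 1 ≈ 0.96473.

ω* = 1.96473, ρ_SOR = 0.96473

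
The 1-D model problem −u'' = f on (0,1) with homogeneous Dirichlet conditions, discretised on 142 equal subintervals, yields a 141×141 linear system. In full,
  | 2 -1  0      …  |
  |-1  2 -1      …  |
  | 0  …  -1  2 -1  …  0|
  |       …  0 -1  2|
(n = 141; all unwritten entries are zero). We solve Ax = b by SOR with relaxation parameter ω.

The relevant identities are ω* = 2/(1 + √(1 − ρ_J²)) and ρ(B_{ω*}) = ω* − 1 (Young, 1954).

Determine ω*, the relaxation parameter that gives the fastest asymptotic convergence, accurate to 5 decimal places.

[ρ_J] n=141: ρ(B_J) = cos(π/(n+1)) = cos(π/142) = 0.99976.
√(1−ρ_J²) simplifies to sin(π/142) = 0.022122.
ω* = 2/(1+0.022122) = 1.95671
and ρ(B_{ω*}) = 1.95671 − 1 = 0.95671.

ω* = 1.95671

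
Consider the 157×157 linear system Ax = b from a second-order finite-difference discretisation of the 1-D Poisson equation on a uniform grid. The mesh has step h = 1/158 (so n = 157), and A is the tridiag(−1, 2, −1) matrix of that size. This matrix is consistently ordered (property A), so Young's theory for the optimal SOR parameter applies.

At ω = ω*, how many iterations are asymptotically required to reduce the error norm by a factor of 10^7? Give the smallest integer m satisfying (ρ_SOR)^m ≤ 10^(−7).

n=157: λ(B_J) = 1 − λ(A)/2 = cos(kπ/158); k=1 gives ρ_J = 0.9998023.
1 − cos²(π/158) = sin²(π/158) ⇒ √(1−ρ_J²) = sin(π/158) = 0.0198822.
[ω*] 2 ÷ (1 + 0.0198822) = 2 ÷ 1.0198822 = 1.9610108.
and ρ(B_{ω*}) = 1.9610108 − 1 = 0.9610108.
Need (0.9610108)^m ≤ 10^(−7): m ≥ 7·ln10/|ln 0.9610108| = 16.1181/0.0397696 = 405.287 ⇒ m = 406.

m = 406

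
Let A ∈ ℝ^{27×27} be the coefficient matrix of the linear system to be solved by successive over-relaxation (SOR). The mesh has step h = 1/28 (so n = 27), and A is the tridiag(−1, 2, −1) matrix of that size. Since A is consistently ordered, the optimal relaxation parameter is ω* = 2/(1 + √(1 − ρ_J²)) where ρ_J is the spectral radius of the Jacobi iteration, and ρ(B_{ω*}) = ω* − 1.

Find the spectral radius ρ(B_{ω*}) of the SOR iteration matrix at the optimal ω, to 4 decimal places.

ρ_SOR = 0.7986

[ρ_J] n=27: ρ(B_J) = cos(π/(n+1)) = cos(π/28) = 0.9937.
√(1−ρ_J²) = |sin(π/28)| = 0.11196
Young: ω* = 2/(1+√(1−ρ_J²)) = 2/(1+0.11196) = 2/1.11196 = 1.7986.
and ρ(B_{ω*}) = 1.7986 − 1 = 0.7986.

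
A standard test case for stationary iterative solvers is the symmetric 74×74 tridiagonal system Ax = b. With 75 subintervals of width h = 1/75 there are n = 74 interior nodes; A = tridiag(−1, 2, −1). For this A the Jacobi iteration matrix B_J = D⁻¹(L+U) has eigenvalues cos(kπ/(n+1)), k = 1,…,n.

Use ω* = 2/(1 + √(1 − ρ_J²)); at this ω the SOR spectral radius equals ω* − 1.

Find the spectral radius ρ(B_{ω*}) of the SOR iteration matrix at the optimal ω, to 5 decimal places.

½·tridiag(1,0,1) at n=74: λ_k = cos(kπ/75); max |λ| at k=1 ⇒ ρ_J = cos(π/75) ≈ 0.99912.
√(1 − cos²(π/75)) = sin(π/75) ≈ 0.041876.
ω* = 2/(1+0.041876) = 1.91961
ρ_SOR = ω* − 1 = 1.91961 − 1 = 0.91961.

ρ_SOR = 0.91961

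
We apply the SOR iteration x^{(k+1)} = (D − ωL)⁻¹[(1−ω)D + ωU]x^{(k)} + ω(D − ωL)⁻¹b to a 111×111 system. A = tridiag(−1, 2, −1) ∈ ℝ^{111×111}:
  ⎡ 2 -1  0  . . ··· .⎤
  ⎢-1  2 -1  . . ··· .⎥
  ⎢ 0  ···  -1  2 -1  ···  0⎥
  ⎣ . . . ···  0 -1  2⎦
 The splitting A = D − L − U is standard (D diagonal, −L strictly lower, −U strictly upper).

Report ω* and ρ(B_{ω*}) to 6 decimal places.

[ρ_J] n=111: ρ(B_J) = cos(π/(n+1)) = cos(π/112) = 0.999607.
root = sin(π/112) = 0.0280463  (since 1−cos² = sin²).
[ω*] 2 ÷ (1 + 0.0280463) = 2 ÷ 1.0280463 = 1.945438.
Hence ρ(B_{ω*}) = 1.945438 − 1 = 0.945438.

ω* = 1.945438, ρ_SOR = 0.945438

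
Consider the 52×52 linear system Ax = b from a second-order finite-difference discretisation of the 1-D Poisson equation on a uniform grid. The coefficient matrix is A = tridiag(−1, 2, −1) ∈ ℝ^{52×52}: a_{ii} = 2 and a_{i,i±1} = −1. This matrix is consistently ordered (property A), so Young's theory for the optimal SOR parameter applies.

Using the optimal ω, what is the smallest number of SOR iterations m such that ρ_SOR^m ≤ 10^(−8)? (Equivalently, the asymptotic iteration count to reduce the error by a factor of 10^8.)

[ρ_J] n=52: ρ(B_J) = cos(π/(n+1)) = cos(π/53) = 0.9982437.
root = sin(π/53) = 0.0592406  (since 1−cos² = sin²).
Then 2/(1+√(1−ρ_J²)) = 2/(1+0.0592406); ω* = 2/1.0592406 = 1.8881451.
Hence ρ(B_{ω*}) = 1.8881451 − 1 = 0.8881451.
ρ_SOR^m ≤ 10^(−8) ⇔ m ≥ 8·ln10/(−ln 0.8881451) = 18.4207/0.11862 = 155.292; m = ⌈155.292⌉ = 156.

m = 156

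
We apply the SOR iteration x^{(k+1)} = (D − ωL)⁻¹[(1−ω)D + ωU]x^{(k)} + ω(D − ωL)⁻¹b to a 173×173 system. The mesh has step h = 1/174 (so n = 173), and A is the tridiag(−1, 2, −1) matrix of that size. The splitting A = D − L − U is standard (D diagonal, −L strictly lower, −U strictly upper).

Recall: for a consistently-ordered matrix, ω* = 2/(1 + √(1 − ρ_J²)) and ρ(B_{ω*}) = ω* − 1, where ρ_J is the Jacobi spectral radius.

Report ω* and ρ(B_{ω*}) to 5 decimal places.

With n=173, ρ(Jacobi) = cos(π/174) = 0.99984.
1 − cos²(π/174) = sin²(π/174) ⇒ √(1−ρ_J²) = sin(π/174) = 0.018054.
ω* = 2/(1+0.018054) = 1.96453
and ρ(B_{ω*}) = 1.96453 − 1 = 0.96453.

ω* = 1.96453, ρ_SOR = 0.96453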